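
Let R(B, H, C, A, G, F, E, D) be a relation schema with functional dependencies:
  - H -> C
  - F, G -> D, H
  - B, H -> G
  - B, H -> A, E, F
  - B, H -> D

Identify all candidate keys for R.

Attributes never on any right-hand side: {B} — every candidate key must contain it.
Closure of {B, H} is {A, B, C, D, E, F, G, H}, the whole schema; {B, H} is a candidate key.
Closure of {B, F, G} is {A, B, C, D, E, F, G, H}, the whole schema; {B, F, G} is a candidate key.
These are minimal and exhaustive — every other superkey contains one of them.

{B, F, G}, {B, H}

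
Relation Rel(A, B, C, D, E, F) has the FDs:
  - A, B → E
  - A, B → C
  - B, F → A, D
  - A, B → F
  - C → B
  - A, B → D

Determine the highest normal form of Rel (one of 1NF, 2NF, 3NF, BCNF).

Candidate keys: {A, B}, {A, C}, {B, F}, {C, F}. Prime attributes: {A, B, C, F}.
C → B breaks BCNF: {C}⁺ = {B, C}, so {C} is not a superkey.
Since {B} ⊆ prime attributes and every other non-superkey FD also has a prime right side, the schema is in 3NF.

3NF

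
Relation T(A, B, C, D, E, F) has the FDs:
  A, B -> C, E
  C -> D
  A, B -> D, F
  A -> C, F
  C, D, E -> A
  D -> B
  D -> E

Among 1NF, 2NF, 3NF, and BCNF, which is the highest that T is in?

2NF

Candidate keys: {A}, {C}. Prime attributes: {A, C}.
D -> B breaks BCNF: {D}⁺ = {B, D, E}, so {D} is not a superkey.
D -> B determines the non-prime attribute {B} from a non-superkey — 3NF is violated.
With only single-attribute keys there can be no partial dependency, so 2NF holds.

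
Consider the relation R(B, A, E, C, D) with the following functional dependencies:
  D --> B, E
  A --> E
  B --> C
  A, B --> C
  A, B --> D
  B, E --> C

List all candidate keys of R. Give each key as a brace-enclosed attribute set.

Attributes never on any right-hand side: {A} — every candidate key must contain it.
Closure of {A, B} is {A, B, C, D, E}, the whole schema; {A, B} is a candidate key.
Closure of {A, D} is {A, B, C, D, E}, the whole schema; {A, D} is a candidate key.
No proper subset of any of these is a key, and no other minimal superkey exists.

{A, B}, {A, D}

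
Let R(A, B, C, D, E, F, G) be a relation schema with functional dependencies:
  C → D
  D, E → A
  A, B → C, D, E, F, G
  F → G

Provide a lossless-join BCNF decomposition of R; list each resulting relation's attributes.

{A, C, E}; {B, C, E, F}; {C, D}; {F, G}

Candidate keys of the original relation: {A, B}, {B, C, E}, {B, D, E}.
{A, B, C, D, E, F, G}: {C} determines {C, D} here but is not a superkey — split on C → D, giving {C, D} and {A, B, C, E, F, G}.
{C, D} is in BCNF.
{A, B, C, E, F, G}: {F} determines {F, G} here but is not a superkey — split on F → G, giving {F, G} and {A, B, C, E, F}.
{F, G} is in BCNF.
{A, B, C, E, F}: {C, E} determines {A, C, E} here but is not a superkey — split on C, E → A, giving {A, C, E} and {B, C, E, F}.
{A, C, E} is in BCNF.
{B, C, E, F} is in BCNF.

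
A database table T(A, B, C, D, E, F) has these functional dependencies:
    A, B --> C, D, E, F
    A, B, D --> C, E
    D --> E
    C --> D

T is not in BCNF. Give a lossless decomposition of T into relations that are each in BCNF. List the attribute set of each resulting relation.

{A, B, C, F}; {C, D}; {D, E}

Candidate key of the original relation: {A, B}.
In {A, B, C, D, E, F}, {D} is not a superkey ({D}⁺ restricted to this set is {D, E}), so split on D --> E into {D, E} and {A, B, C, D, F}.
{D, E}: every determinant is a superkey — BCNF.
In {A, B, C, D, F}, {C} is not a superkey ({C}⁺ restricted to this set is {C, D}), so split on C --> D into {C, D} and {A, B, C, F}.
{C, D}: every determinant is a superkey — BCNF.
{A, B, C, F}: every determinant is a superkey — BCNF.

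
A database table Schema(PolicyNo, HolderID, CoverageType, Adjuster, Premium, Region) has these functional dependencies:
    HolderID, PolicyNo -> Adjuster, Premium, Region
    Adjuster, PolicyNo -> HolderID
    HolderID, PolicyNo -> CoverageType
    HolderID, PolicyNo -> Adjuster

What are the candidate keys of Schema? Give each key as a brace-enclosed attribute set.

{Adjuster, PolicyNo}, {HolderID, PolicyNo}

Attributes never on any right-hand side: {PolicyNo} — every candidate key must contain it.
Closure of {Adjuster, PolicyNo} is {Adjuster, CoverageType, HolderID, PolicyNo, Premium, Region}, the whole schema; {Adjuster, PolicyNo} is a candidate key.
Closure of {HolderID, PolicyNo} is {Adjuster, CoverageType, HolderID, PolicyNo, Premium, Region}, the whole schema; {HolderID, PolicyNo} is a candidate key.
No proper subset of any of these is a key, and no other minimal superkey exists.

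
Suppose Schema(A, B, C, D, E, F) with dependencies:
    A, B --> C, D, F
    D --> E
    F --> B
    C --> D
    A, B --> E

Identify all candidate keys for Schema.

No FD produces {A}, so it must be in every candidate key.
{A, B} is a candidate key since {A, B}⁺ = {A, B, C, D, E, F} covers every attribute.
{A, F} is a candidate key since {A, F}⁺ = {A, B, C, D, E, F} covers every attribute.
No proper subset of any of these is a key, and no other minimal superkey exists.

{A, B}, {A, F}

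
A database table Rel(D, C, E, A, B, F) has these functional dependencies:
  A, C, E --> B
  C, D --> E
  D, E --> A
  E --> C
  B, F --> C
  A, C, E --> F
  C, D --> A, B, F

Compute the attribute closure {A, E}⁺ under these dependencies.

{A, B, C, E, F}

Start with {A, E}.
E --> C applies; add {C} → now {A, C, E}.
A, C, E --> F applies; add {F} → now {A, C, E, F}.
A, C, E --> B applies; add {B} → now {A, B, C, E, F}.
No further FD applies.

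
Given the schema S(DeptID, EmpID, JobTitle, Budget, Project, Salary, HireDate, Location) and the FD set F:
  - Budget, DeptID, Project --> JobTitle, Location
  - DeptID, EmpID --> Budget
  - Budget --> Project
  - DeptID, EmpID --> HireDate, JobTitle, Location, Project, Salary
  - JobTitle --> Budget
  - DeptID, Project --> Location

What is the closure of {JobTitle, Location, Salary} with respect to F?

{Budget, JobTitle, Location, Project, Salary}

Start with {JobTitle, Location, Salary}.
JobTitle --> Budget applies; add {Budget} → now {Budget, JobTitle, Location, Salary}.
Budget --> Project applies; add {Project} → now {Budget, JobTitle, Location, Project, Salary}.
No further FD applies.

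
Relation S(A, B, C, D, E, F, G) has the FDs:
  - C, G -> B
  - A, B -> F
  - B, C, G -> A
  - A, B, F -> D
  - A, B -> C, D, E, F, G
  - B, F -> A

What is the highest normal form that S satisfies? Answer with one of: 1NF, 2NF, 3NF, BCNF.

BCNF

Candidate keys: {A, B}, {B, F}, {C, G}. Prime attributes: {A, B, C, F, G}.
Every FD has a superkey on the left, so the relation is in BCNF.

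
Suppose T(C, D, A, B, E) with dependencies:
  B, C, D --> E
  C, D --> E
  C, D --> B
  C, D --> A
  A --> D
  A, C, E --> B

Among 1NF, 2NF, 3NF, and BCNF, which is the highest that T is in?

3NF

Candidate keys: {A, C}, {C, D}. Prime attributes: {A, C, D}.
A --> D breaks BCNF: {A}⁺ = {A, D}, so {A} is not a superkey.
Since {D} ⊆ prime attributes and every other non-superkey FD also has a prime right side, the schema is in 3NF.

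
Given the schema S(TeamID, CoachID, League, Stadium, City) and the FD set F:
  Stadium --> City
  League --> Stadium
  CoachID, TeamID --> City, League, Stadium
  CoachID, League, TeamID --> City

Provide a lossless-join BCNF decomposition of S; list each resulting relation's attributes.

Candidate key of the original relation: {CoachID, TeamID}.
In {City, CoachID, League, Stadium, TeamID}, {Stadium} is not a superkey ({Stadium}⁺ restricted to this set is {City, Stadium}), so split on Stadium --> City into {City, Stadium} and {CoachID, League, Stadium, TeamID}.
{City, Stadium} has no BCNF violation.
In {CoachID, League, Stadium, TeamID}, {League} is not a superkey ({League}⁺ restricted to this set is {League, Stadium}), so split on League --> Stadium into {League, Stadium} and {CoachID, League, TeamID}.
{League, Stadium} has no BCNF violation.
{CoachID, League, TeamID} has no BCNF violation.

{City, Stadium}; {CoachID, League, TeamID}; {League, Stadium}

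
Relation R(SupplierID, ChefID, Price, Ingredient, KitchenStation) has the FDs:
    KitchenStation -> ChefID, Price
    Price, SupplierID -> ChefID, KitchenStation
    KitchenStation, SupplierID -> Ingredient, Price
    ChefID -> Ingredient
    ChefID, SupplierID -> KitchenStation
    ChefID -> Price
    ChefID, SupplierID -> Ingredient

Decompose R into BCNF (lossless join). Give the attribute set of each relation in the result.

{ChefID, Ingredient, Price}; {ChefID, KitchenStation}; {KitchenStation, SupplierID}

Candidate keys of the original relation: {ChefID, SupplierID}, {KitchenStation, SupplierID}, {Price, SupplierID}.
Within {ChefID, Ingredient, KitchenStation, Price, SupplierID}: {KitchenStation}⁺ ∩ {ChefID, Ingredient, KitchenStation, Price, SupplierID} = {ChefID, Ingredient, KitchenStation, Price}, not the whole set, so KitchenStation -> ChefID, Ingredient, Price violates BCNF; decompose into {ChefID, Ingredient, KitchenStation, Price} and {KitchenStation, SupplierID}.
Within {ChefID, Ingredient, KitchenStation, Price}: {ChefID}⁺ ∩ {ChefID, Ingredient, KitchenStation, Price} = {ChefID, Ingredient, Price}, not the whole set, so ChefID -> Ingredient, Price violates BCNF; decompose into {ChefID, Ingredient, Price} and {ChefID, KitchenStation}.
{ChefID, Ingredient, Price} is in BCNF.
{ChefID, KitchenStation} is in BCNF.
{KitchenStation, SupplierID} is in BCNF.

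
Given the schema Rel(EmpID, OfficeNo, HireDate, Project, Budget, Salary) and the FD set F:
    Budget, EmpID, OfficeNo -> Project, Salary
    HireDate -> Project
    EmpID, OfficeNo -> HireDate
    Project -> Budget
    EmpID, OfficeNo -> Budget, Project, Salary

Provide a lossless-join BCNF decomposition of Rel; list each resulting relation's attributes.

Candidate key of the original relation: {EmpID, OfficeNo}.
{Budget, EmpID, HireDate, OfficeNo, Project, Salary}: {HireDate} determines {Budget, HireDate, Project} here but is not a superkey — split on HireDate -> Budget, Project, giving {Budget, HireDate, Project} and {EmpID, HireDate, OfficeNo, Salary}.
{Budget, HireDate, Project}: {Project} determines {Budget, Project} here but is not a superkey — split on Project -> Budget, giving {Budget, Project} and {HireDate, Project}.
{Budget, Project} has no BCNF violation.
{HireDate, Project} has no BCNF violation.
{EmpID, HireDate, OfficeNo, Salary} has no BCNF violation.

{Budget, Project}; {EmpID, HireDate, OfficeNo, Salary}; {HireDate, Project}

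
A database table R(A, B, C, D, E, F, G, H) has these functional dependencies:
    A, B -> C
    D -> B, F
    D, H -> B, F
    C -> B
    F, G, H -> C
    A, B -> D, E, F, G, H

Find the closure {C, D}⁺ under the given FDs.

Start with {C, D}.
D -> B, F applies; add {B, F} → now {B, C, D, F}.
No further FD applies.

{B, C, D, F}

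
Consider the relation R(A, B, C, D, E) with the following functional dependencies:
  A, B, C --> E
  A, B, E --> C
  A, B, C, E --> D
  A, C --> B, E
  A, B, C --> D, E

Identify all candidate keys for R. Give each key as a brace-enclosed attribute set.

Attributes never on any right-hand side: {A} — every candidate key must contain it.
Closure of {A, C} is {A, B, C, D, E}, the whole schema; {A, C} is a candidate key.
Closure of {A, B, E} is {A, B, C, D, E}, the whole schema; {A, B, E} is a candidate key.
No proper subset of any of these is a key, and no other minimal superkey exists.

{A, B, E}, {A, C}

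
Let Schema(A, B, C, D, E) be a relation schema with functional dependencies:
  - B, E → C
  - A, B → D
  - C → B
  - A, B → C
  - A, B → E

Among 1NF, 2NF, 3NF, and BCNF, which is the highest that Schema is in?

3NF

Candidate keys: {A, B}, {A, C}. Prime attributes: {A, B, C}.
B, E → C: {B, E}⁺ = {B, C, E}, which is not all of the attributes, so the left side is not a superkey — BCNF is violated.
But every attribute on its right side ({C}) is prime, and the same holds for every other non-superkey FD, so 3NF still holds.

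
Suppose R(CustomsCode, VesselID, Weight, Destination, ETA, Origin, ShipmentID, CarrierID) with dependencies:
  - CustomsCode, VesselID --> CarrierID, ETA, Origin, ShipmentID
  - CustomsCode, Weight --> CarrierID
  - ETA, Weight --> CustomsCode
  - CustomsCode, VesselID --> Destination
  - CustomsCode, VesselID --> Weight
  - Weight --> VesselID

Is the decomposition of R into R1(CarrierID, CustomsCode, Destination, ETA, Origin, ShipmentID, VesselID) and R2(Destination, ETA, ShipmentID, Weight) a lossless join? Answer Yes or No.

No

Common attributes: {Destination, ETA, ShipmentID}; their closure is {Destination, ETA, ShipmentID}.
Neither R1 nor R2 is contained in that closure, so the decomposition is lossy.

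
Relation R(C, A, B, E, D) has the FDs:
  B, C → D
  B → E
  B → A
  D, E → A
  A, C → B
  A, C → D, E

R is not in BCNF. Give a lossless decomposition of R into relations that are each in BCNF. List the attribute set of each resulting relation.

{A, B, E}; {B, C, D}

Candidate keys of the original relation: {A, C}, {B, C}, {C, D, E}.
In {A, B, C, D, E}, {B} is not a superkey ({B}⁺ restricted to this set is {A, B, E}), so split on B → A, E into {A, B, E} and {B, C, D}.
{A, B, E} has no BCNF violation.
{B, C, D} has no BCNF violation.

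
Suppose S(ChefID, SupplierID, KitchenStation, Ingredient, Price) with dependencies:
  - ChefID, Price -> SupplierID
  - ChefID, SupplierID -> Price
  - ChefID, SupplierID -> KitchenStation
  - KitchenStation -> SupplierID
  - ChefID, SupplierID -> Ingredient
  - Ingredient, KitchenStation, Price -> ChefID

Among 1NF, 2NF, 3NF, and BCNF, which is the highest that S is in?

3NF

Candidate keys: {ChefID, KitchenStation}, {ChefID, Price}, {ChefID, SupplierID}, {Ingredient, KitchenStation, Price}. Prime attributes: {ChefID, Ingredient, KitchenStation, Price, SupplierID}.
KitchenStation -> SupplierID: {KitchenStation}⁺ = {KitchenStation, SupplierID}, which is not all of the attributes, so the left side is not a superkey — BCNF is violated.
But every attribute on its right side ({SupplierID}) is prime, and the same holds for every other non-superkey FD, so 3NF still holds.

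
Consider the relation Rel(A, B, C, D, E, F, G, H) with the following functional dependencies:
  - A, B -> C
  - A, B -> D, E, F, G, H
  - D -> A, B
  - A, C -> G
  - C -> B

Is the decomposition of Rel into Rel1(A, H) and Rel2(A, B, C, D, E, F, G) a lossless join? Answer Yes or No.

No

Rel1 ∩ Rel2 = {A}; its closure under F is {A}.
Neither Rel1 nor Rel2 is contained in that closure, so the decomposition is lossy.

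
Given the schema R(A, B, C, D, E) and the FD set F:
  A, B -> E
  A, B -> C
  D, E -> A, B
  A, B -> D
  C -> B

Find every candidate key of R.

Closure of {A, B} is {A, B, C, D, E}, the whole schema; {A, B} is a candidate key.
Closure of {A, C} is {A, B, C, D, E}, the whole schema; {A, C} is a candidate key.
Closure of {D, E} is {A, B, C, D, E}, the whole schema; {D, E} is a candidate key.
Any other superkey properly contains one of these, so there are no further candidate keys.

{A, B}, {A, C}, {D, E}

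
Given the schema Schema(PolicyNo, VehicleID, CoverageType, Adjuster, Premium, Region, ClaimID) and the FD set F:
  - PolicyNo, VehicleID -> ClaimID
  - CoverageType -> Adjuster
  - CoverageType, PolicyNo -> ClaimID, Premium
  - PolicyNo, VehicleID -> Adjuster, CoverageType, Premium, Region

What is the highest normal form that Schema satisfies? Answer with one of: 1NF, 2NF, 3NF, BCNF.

Candidate key: {PolicyNo, VehicleID}. Prime attributes: {PolicyNo, VehicleID}.
CoverageType -> Adjuster: {CoverageType}⁺ = {Adjuster, CoverageType}, which is not all of the attributes, so the left side is not a superkey — BCNF is violated.
Because {Adjuster} is non-prime and the left side of CoverageType -> Adjuster is not a superkey, the relation is not in 3NF.
Checking every proper subset of each key, none determines a non-prime attribute — 2NF is satisfied.

2NF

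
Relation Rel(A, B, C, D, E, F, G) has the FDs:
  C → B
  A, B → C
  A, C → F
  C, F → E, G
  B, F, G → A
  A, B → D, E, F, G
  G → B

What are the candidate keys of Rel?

{A, B}, {A, C}, {A, G}, {C, F}, {F, G}

{A, B}⁺ = {A, B, C, D, E, F, G} — all of the relation — so {A, B} is a candidate key.
{A, C}⁺ = {A, B, C, D, E, F, G} — all of the relation — so {A, C} is a candidate key.
{A, G}⁺ = {A, B, C, D, E, F, G} — all of the relation — so {A, G} is a candidate key.
{C, F}⁺ = {A, B, C, D, E, F, G} — all of the relation — so {C, F} is a candidate key.
{F, G}⁺ = {A, B, C, D, E, F, G} — all of the relation — so {F, G} is a candidate key.
Any other superkey properly contains one of these, so there are no further candidate keys.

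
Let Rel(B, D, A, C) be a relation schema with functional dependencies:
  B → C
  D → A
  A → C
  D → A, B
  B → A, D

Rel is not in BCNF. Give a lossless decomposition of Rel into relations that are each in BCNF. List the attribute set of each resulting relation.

Candidate keys of the original relation: {B}, {D}.
Within {A, B, C, D}: {A}⁺ ∩ {A, B, C, D} = {A, C}, not the whole set, so A → C violates BCNF; decompose into {A, C} and {A, B, D}.
{A, C} is in BCNF.
{A, B, D} is in BCNF.

{A, B, D}; {A, C}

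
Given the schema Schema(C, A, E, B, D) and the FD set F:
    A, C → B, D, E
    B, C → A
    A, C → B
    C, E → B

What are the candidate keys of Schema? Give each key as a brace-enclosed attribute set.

{A, C}, {B, C}, {C, E}

{C} never appears on the right of any FD, so every key must include it.
{A, C} is a candidate key since {A, C}⁺ = {A, B, C, D, E} covers every attribute.
{B, C} is a candidate key since {B, C}⁺ = {A, B, C, D, E} covers every attribute.
{C, E} is a candidate key since {C, E}⁺ = {A, B, C, D, E} covers every attribute.
No proper subset of any of these is a key, and no other minimal superkey exists.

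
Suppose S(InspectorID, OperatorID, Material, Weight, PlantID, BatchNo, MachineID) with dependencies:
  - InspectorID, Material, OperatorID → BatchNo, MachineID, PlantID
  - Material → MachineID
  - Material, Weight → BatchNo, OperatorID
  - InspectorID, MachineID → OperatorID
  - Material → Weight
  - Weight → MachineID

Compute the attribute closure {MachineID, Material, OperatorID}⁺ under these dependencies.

Start with {MachineID, Material, OperatorID}.
Material → Weight applies; add {Weight} → now {MachineID, Material, OperatorID, Weight}.
Material, Weight → BatchNo, OperatorID applies; add {BatchNo} → now {BatchNo, MachineID, Material, OperatorID, Weight}.
No further FD applies.

{BatchNo, MachineID, Material, OperatorID, Weight}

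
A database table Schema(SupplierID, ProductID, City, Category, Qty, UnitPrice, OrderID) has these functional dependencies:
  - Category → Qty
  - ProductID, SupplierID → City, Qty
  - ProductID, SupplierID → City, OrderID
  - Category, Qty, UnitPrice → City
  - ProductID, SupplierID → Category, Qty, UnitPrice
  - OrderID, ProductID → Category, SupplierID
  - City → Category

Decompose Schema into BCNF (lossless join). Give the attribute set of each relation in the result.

Candidate keys of the original relation: {OrderID, ProductID}, {ProductID, SupplierID}.
{Category, City, OrderID, ProductID, Qty, SupplierID, UnitPrice}: {Category} determines {Category, Qty} here but is not a superkey — split on Category → Qty, giving {Category, Qty} and {Category, City, OrderID, ProductID, SupplierID, UnitPrice}.
{Category, Qty} has no BCNF violation.
{Category, City, OrderID, ProductID, SupplierID, UnitPrice}: {City} determines {Category, City} here but is not a superkey — split on City → Category, giving {Category, City} and {City, OrderID, ProductID, SupplierID, UnitPrice}.
{Category, City} has no BCNF violation.
{City, OrderID, ProductID, SupplierID, UnitPrice} has no BCNF violation.

{Category, City}; {Category, Qty}; {City, OrderID, ProductID, SupplierID, UnitPrice}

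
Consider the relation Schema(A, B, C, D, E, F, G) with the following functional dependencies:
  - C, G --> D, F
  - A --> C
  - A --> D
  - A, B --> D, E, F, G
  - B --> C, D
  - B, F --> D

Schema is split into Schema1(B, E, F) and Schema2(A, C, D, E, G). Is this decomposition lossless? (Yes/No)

No

The shared attributes are {E} and {E}⁺ = {E}.
Schema1 ⊄ {E} and Schema2 ⊄ {E}, so the split is lossy.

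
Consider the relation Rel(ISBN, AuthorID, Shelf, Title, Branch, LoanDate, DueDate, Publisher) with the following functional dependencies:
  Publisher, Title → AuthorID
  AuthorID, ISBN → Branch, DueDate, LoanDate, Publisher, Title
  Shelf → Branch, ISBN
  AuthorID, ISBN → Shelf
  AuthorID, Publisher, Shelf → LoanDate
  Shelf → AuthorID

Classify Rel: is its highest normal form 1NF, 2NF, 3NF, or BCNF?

3NF

Candidate keys: {AuthorID, ISBN}, {ISBN, Publisher, Title}, {Shelf}. Prime attributes: {AuthorID, ISBN, Publisher, Shelf, Title}.
Publisher, Title → AuthorID breaks BCNF: {Publisher, Title}⁺ = {AuthorID, Publisher, Title}, so {Publisher, Title} is not a superkey.
Since {AuthorID} ⊆ prime attributes and every other non-superkey FD also has a prime right side, the schema is in 3NF.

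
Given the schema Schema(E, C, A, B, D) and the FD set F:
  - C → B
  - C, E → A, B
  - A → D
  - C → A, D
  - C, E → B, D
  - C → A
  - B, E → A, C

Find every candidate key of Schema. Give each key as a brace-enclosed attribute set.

Attributes never on any right-hand side: {E} — every candidate key must contain it.
Closure of {B, E} is {A, B, C, D, E}, the whole schema; {B, E} is a candidate key.
Closure of {C, E} is {A, B, C, D, E}, the whole schema; {C, E} is a candidate key.
No proper subset of any of these is a key, and no other minimal superkey exists.

{B, E}, {C, E}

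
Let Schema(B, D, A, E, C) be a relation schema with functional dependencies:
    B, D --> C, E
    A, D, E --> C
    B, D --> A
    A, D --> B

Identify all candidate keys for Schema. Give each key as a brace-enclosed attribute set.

Attributes never on any right-hand side: {D} — every candidate key must contain it.
Closure of {A, D} is {A, B, C, D, E}, the whole schema; {A, D} is a candidate key.
Closure of {B, D} is {A, B, C, D, E}, the whole schema; {B, D} is a candidate key.
These are minimal and exhaustive — every other superkey contains one of them.

{A, D}, {B, D}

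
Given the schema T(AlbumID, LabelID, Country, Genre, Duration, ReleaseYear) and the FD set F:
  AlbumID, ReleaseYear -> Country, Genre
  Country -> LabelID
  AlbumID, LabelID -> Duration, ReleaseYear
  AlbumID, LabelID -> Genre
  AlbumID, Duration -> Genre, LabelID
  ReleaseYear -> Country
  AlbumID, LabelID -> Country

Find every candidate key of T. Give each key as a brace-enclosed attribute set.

{AlbumID} never appears on the right of any FD, so every key must include it.
{AlbumID, Country}⁺ = {AlbumID, Country, Duration, Genre, LabelID, ReleaseYear} — all of the relation — so {AlbumID, Country} is a candidate key.
{AlbumID, Duration}⁺ = {AlbumID, Country, Duration, Genre, LabelID, ReleaseYear} — all of the relation — so {AlbumID, Duration} is a candidate key.
{AlbumID, LabelID}⁺ = {AlbumID, Country, Duration, Genre, LabelID, ReleaseYear} — all of the relation — so {AlbumID, LabelID} is a candidate key.
{AlbumID, ReleaseYear}⁺ = {AlbumID, Country, Duration, Genre, LabelID, ReleaseYear} — all of the relation — so {AlbumID, ReleaseYear} is a candidate key.
These are minimal and exhaustive — every other superkey contains one of them.

{AlbumID, Country}, {AlbumID, Duration}, {AlbumID, LabelID}, {AlbumID, ReleaseYear}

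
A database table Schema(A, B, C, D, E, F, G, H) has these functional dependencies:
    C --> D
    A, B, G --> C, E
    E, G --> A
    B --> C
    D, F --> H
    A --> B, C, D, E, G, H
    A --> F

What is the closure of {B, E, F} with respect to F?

{B, C, D, E, F, H}

Start with {B, E, F}.
B --> C applies; add {C} → now {B, C, E, F}.
C --> D applies; add {D} → now {B, C, D, E, F}.
D, F --> H applies; add {H} → now {B, C, D, E, F, H}.
No further FD applies.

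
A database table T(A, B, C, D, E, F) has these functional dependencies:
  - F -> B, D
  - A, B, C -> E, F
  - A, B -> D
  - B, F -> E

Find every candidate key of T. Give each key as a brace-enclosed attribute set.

{A, B, C}, {A, C, F}

{A, C} never appear on the right of any FD, so every key must include all of them.
Closure of {A, B, C} is {A, B, C, D, E, F}, the whole schema; {A, B, C} is a candidate key.
Closure of {A, C, F} is {A, B, C, D, E, F}, the whole schema; {A, C, F} is a candidate key.
Any other superkey properly contains one of these, so there are no further candidate keys.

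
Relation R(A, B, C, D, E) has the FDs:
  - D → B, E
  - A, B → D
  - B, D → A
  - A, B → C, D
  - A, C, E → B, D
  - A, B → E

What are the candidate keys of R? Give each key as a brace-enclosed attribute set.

{D} is a candidate key since {D}⁺ = {A, B, C, D, E} covers every attribute.
{A, B} is a candidate key since {A, B}⁺ = {A, B, C, D, E} covers every attribute.
{A, C, E} is a candidate key since {A, C, E}⁺ = {A, B, C, D, E} covers every attribute.
Any other superkey properly contains one of these, so there are no further candidate keys.

{A, B}, {A, C, E}, {D}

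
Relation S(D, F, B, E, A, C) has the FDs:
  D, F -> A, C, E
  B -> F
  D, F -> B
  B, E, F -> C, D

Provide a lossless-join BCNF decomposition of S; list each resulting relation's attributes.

{A, B, C, D, E}; {B, F}

Candidate keys of the original relation: {B, D}, {B, E}, {D, F}.
Within {A, B, C, D, E, F}: {B}⁺ ∩ {A, B, C, D, E, F} = {B, F}, not the whole set, so B -> F violates BCNF; decompose into {B, F} and {A, B, C, D, E}.
{B, F} is in BCNF.
{A, B, C, D, E} is in BCNF.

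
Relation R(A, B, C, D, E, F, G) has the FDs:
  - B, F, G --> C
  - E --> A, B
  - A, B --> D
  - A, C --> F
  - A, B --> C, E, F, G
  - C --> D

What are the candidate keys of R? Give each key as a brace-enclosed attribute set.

{A, B}, {E}

{E}⁺ = {A, B, C, D, E, F, G}, which is every attribute, so {E} is a candidate key.
{A, B}⁺ = {A, B, C, D, E, F, G}, which is every attribute, so {A, B} is a candidate key.
No proper subset of any of these is a key, and no other minimal superkey exists.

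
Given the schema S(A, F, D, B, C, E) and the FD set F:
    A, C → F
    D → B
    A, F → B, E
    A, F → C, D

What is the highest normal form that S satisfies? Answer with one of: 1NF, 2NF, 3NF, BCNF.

Candidate keys: {A, C}, {A, F}. Prime attributes: {A, C, F}.
For D → B we have {D}⁺ = {B, D}; {D} is not a superkey, so BCNF fails.
Because {B} is non-prime and the left side of D → B is not a superkey, the relation is not in 3NF.
No proper subset of a key has a non-prime attribute in its closure, so there is no partial dependency; 2NF holds.

2NF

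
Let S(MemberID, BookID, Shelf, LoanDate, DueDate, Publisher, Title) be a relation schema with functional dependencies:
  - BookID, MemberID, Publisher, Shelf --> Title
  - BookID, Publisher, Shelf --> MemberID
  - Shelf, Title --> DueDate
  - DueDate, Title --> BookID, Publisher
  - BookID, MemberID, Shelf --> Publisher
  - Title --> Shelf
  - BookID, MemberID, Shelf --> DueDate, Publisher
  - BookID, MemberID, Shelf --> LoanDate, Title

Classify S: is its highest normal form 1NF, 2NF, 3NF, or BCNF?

BCNF

Candidate keys: {BookID, MemberID, Shelf}, {BookID, Publisher, Shelf}, {Title}. Prime attributes: {BookID, MemberID, Publisher, Shelf, Title}.
Each dependency's left side is a superkey — BCNF holds.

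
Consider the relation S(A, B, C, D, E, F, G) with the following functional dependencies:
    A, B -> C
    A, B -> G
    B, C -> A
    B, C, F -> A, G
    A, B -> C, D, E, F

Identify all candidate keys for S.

{B} never appears on the right of any FD, so every key must include it.
Closure of {A, B} is {A, B, C, D, E, F, G}, the whole schema; {A, B} is a candidate key.
Closure of {B, C} is {A, B, C, D, E, F, G}, the whole schema; {B, C} is a candidate key.
Any other superkey properly contains one of these, so there are no further candidate keys.

{A, B}, {B, C}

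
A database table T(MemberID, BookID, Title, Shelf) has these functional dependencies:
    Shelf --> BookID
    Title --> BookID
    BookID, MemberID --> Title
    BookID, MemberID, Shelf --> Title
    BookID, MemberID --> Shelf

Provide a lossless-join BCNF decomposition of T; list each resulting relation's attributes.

Candidate keys of the original relation: {BookID, MemberID}, {MemberID, Shelf}, {MemberID, Title}.
Within {BookID, MemberID, Shelf, Title}: {Shelf}⁺ ∩ {BookID, MemberID, Shelf, Title} = {BookID, Shelf}, not the whole set, so Shelf --> BookID violates BCNF; decompose into {BookID, Shelf} and {MemberID, Shelf, Title}.
{BookID, Shelf} is in BCNF.
{MemberID, Shelf, Title} is in BCNF.

{BookID, Shelf}; {MemberID, Shelf, Title}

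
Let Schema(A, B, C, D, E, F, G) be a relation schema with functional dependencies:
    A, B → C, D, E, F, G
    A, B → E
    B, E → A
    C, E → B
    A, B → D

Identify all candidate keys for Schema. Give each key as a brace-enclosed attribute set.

{A, B}, {B, E}, {C, E}

{A, B}⁺ = {A, B, C, D, E, F, G}, which is every attribute, so {A, B} is a candidate key.
{B, E}⁺ = {A, B, C, D, E, F, G}, which is every attribute, so {B, E} is a candidate key.
{C, E}⁺ = {A, B, C, D, E, F, G}, which is every attribute, so {C, E} is a candidate key.
Any other superkey properly contains one of these, so there are no further candidate keys.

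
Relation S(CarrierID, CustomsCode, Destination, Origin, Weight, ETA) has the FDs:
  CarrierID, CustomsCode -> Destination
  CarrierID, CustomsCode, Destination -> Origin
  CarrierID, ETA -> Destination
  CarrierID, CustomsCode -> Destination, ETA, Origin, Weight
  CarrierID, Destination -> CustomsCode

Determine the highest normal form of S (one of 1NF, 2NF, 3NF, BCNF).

Candidate keys: {CarrierID, CustomsCode}, {CarrierID, Destination}, {CarrierID, ETA}. Prime attributes: {CarrierID, CustomsCode, Destination, ETA}.
Every FD has a superkey on the left, so the relation is in BCNF.

BCNF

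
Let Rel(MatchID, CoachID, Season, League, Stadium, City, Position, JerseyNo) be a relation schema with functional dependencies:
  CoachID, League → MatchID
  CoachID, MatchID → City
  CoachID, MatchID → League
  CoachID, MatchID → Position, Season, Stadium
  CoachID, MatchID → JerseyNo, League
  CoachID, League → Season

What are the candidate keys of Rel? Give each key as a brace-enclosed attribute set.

No FD produces {CoachID}, so it must be in every candidate key.
{CoachID, League}⁺ = {City, CoachID, JerseyNo, League, MatchID, Position, Season, Stadium}, which is every attribute, so {CoachID, League} is a candidate key.
{CoachID, MatchID}⁺ = {City, CoachID, JerseyNo, League, MatchID, Position, Season, Stadium}, which is every attribute, so {CoachID, MatchID} is a candidate key.
Any other superkey properly contains one of these, so there are no further candidate keys.

{CoachID, League}, {CoachID, MatchID}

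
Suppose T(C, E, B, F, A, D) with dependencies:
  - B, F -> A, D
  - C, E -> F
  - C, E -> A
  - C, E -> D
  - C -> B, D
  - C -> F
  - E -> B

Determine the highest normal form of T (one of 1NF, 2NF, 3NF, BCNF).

Candidate key: {C, E}. Prime attributes: {C, E}.
B, F -> A, D: {B, F}⁺ = {A, B, D, F}, which is not all of the attributes, so the left side is not a superkey — BCNF is violated.
B, F -> A, D determines the non-prime attributes {A, D} from a non-superkey — 3NF is violated.
Since {C} ⊂ {C, E} and {C}⁺ ⊇ {A, B, D, F} with {A, B, D, F} non-prime, there is a partial dependency; 2NF fails.

1NF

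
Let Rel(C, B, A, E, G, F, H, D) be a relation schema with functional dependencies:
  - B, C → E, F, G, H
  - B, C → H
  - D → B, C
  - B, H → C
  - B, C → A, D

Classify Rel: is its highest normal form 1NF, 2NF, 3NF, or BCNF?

BCNF

Candidate keys: {B, C}, {B, H}, {D}. Prime attributes: {B, C, D, H}.
The left-hand side of every FD is a superkey, so BCNF is satisfied.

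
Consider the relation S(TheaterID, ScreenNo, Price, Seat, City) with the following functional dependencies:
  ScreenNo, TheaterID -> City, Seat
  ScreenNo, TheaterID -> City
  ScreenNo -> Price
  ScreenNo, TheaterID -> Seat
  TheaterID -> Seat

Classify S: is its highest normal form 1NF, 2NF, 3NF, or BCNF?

1NF

Candidate key: {ScreenNo, TheaterID}. Prime attributes: {ScreenNo, TheaterID}.
ScreenNo -> Price breaks BCNF: {ScreenNo}⁺ = {Price, ScreenNo}, so {ScreenNo} is not a superkey.
ScreenNo -> Price determines the non-prime attribute {Price} from a non-superkey — 3NF is violated.
Since {ScreenNo} ⊂ {ScreenNo, TheaterID} and {ScreenNo}⁺ ⊇ {Price} with {Price} non-prime, there is a partial dependency; 2NF fails.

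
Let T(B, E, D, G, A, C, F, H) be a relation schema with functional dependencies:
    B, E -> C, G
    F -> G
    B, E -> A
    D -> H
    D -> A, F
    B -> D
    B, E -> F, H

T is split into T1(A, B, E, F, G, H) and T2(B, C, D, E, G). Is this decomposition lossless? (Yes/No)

Yes

T1 ∩ T2 = {B, E, G}; its closure under F is {A, B, C, D, E, F, G, H}.
T1 is contained in that closure, so T1 ∩ T2 -> T1 holds and the join is lossless.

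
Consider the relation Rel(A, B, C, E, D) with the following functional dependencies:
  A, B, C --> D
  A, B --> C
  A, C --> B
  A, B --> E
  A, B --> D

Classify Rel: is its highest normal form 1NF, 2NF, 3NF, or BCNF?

BCNF

Candidate keys: {A, B}, {A, C}. Prime attributes: {A, B, C}.
The left-hand side of every FD is a superkey, so BCNF is satisfied.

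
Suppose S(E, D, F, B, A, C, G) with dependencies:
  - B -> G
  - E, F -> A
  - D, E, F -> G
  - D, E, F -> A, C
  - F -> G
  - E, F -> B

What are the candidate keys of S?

Attributes never on any right-hand side: {D, E, F} — every candidate key must contain all of them.
{D, E, F} is a candidate key since {D, E, F}⁺ = {A, B, C, D, E, F, G} covers every attribute.
No smaller or unrelated set reaches every attribute, so there are no other keys.

{D, E, F}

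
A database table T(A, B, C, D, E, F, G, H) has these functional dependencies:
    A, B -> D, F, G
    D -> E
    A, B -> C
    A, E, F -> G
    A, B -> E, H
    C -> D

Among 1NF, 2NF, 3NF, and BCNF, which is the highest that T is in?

Candidate key: {A, B}. Prime attributes: {A, B}.
D -> E breaks BCNF: {D}⁺ = {D, E}, so {D} is not a superkey.
D -> E has non-prime {E} on the right and a non-superkey on the left, so 3NF fails.
No proper subset of a key has a non-prime attribute in its closure, so there is no partial dependency; 2NF holds.

2NF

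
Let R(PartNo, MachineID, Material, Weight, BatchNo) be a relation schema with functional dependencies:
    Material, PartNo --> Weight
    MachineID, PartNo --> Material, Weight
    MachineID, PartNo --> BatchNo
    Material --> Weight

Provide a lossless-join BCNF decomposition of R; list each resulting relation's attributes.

Candidate key of the original relation: {MachineID, PartNo}.
{BatchNo, MachineID, Material, PartNo, Weight}: {Material, PartNo} determines {Material, PartNo, Weight} here but is not a superkey — split on Material, PartNo --> Weight, giving {Material, PartNo, Weight} and {BatchNo, MachineID, Material, PartNo}.
{Material, PartNo, Weight}: {Material} determines {Material, Weight} here but is not a superkey — split on Material --> Weight, giving {Material, Weight} and {Material, PartNo}.
{Material, Weight} has no BCNF violation.
{Material, PartNo} has no BCNF violation.
{BatchNo, MachineID, Material, PartNo} has no BCNF violation.

{BatchNo, MachineID, Material, PartNo}; {Material, Weight}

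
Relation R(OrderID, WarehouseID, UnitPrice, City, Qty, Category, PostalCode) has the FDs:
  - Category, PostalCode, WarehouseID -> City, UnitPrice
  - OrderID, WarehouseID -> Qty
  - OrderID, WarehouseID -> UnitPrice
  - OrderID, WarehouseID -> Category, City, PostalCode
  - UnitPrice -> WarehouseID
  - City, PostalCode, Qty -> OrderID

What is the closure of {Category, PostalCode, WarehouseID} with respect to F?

{Category, City, PostalCode, UnitPrice, WarehouseID}

Start with {Category, PostalCode, WarehouseID}.
Category, PostalCode, WarehouseID -> City, UnitPrice applies; add {City, UnitPrice} → now {Category, City, PostalCode, UnitPrice, WarehouseID}.
No further FD applies.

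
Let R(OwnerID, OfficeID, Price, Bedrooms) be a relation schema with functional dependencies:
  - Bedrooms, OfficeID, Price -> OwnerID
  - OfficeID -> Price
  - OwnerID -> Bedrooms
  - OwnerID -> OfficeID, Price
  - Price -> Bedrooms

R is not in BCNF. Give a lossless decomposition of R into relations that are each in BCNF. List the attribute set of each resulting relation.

Candidate keys of the original relation: {OfficeID}, {OwnerID}.
{Bedrooms, OfficeID, OwnerID, Price}: {Price} determines {Bedrooms, Price} here but is not a superkey — split on Price -> Bedrooms, giving {Bedrooms, Price} and {OfficeID, OwnerID, Price}.
{Bedrooms, Price}: every determinant is a superkey — BCNF.
{OfficeID, OwnerID, Price}: every determinant is a superkey — BCNF.

{Bedrooms, Price}; {OfficeID, OwnerID, Price}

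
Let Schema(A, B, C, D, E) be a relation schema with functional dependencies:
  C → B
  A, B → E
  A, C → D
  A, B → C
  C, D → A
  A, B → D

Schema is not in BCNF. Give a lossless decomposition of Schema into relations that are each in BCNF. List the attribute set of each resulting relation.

Candidate keys of the original relation: {A, B}, {A, C}, {C, D}.
Within {A, B, C, D, E}: {C}⁺ ∩ {A, B, C, D, E} = {B, C}, not the whole set, so C → B violates BCNF; decompose into {B, C} and {A, C, D, E}.
{B, C} is in BCNF.
{A, C, D, E} is in BCNF.

{A, C, D, E}; {B, C}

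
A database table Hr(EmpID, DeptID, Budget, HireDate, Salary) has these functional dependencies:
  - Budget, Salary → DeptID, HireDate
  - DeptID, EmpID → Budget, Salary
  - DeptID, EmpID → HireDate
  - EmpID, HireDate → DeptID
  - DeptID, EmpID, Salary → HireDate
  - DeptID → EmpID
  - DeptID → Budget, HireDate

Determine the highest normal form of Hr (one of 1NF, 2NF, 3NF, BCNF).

BCNF

Candidate keys: {Budget, Salary}, {DeptID}, {EmpID, HireDate}. Prime attributes: {Budget, DeptID, EmpID, HireDate, Salary}.
The left-hand side of every FD is a superkey, so BCNF is satisfied.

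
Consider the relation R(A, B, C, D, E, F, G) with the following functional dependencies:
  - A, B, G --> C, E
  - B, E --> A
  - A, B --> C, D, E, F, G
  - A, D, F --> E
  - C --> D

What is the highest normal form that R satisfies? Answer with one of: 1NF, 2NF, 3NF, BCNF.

Candidate keys: {A, B}, {B, E}. Prime attributes: {A, B, E}.
For A, D, F --> E we have {A, D, F}⁺ = {A, D, E, F}; {A, D, F} is not a superkey, so BCNF fails.
C --> D determines the non-prime attribute {D} from a non-superkey — 3NF is violated.
No proper subset of a key has a non-prime attribute in its closure, so there is no partial dependency; 2NF holds.

2NF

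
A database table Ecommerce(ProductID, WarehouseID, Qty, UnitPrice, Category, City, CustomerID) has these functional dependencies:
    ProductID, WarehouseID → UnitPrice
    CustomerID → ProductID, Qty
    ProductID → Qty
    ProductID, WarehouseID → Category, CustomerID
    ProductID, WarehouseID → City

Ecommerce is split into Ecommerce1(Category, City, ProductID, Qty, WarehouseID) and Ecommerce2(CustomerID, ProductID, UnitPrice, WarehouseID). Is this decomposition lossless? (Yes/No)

The shared attributes are {ProductID, WarehouseID} and {ProductID, WarehouseID}⁺ = {Category, City, CustomerID, ProductID, Qty, UnitPrice, WarehouseID}.
This includes all of Ecommerce1, so the common attributes are a superkey of Ecommerce1 — the join is lossless.

Yes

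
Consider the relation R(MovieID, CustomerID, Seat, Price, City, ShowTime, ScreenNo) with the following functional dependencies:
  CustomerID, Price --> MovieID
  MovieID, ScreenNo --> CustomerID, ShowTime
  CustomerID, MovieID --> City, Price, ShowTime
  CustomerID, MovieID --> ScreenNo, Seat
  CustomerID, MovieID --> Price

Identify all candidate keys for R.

{CustomerID, MovieID}, {CustomerID, Price}, {MovieID, ScreenNo}

{CustomerID, MovieID}⁺ = {City, CustomerID, MovieID, Price, ScreenNo, Seat, ShowTime}, which is every attribute, so {CustomerID, MovieID} is a candidate key.
{CustomerID, Price}⁺ = {City, CustomerID, MovieID, Price, ScreenNo, Seat, ShowTime}, which is every attribute, so {CustomerID, Price} is a candidate key.
{MovieID, ScreenNo}⁺ = {City, CustomerID, MovieID, Price, ScreenNo, Seat, ShowTime}, which is every attribute, so {MovieID, ScreenNo} is a candidate key.
Any other superkey properly contains one of these, so there are no further candidate keys.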